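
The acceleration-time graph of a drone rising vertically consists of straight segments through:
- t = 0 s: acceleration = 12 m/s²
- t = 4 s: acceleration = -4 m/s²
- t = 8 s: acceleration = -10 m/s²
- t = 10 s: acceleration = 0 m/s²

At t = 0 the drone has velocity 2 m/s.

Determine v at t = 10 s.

-20 m/s

Δv equals the area under the a-t graph; then v = v₀ + Δv.
0–4 s: ½(12 + -4)(4) = 16 m/s
4–8 s: ½(-4 + -10)(4) = -28 m/s
8–10 s: ½(-10 + 0)(2) = -10 m/s
Δv = -22 m/s, so v(10) = 2 + (-22) = -20 m/s.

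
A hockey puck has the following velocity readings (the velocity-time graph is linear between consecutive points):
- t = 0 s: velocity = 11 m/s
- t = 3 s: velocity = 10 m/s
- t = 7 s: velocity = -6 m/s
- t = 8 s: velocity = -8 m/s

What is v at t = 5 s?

2 m/s

On 3–7 s the graph is linear from 10 to -6 m/s: v(5) = 10 + (-6 − 10)·(5 − 3)/(7 − 3) = 2 m/s.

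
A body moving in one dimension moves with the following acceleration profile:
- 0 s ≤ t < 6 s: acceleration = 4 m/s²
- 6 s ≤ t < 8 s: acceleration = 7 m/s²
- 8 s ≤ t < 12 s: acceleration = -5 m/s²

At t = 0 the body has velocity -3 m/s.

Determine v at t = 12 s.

Δv equals the area under the a-t graph; then v = v₀ + Δv.
0–6 s: 4 × 6 = 24 m/s
6–8 s: 7 × 2 = 14 m/s
8–12 s: -5 × 4 = -20 m/s
Δv = 18 m/s, so v(12) = -3 + (18) = 15 m/s.

15 m/s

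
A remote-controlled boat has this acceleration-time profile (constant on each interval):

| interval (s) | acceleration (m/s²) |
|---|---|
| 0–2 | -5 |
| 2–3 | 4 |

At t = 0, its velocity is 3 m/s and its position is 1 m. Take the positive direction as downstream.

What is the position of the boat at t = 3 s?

-8 m

On each constant-a segment, Δv = aΔt and Δx = v₀Δt + ½aΔt²; chain segment to segment.
0–2 s: v starts 3 m/s; Δx = 3·2 + ½·-5·2² = -4 m; v ends -7 m/s.
2–3 s: v starts -7 m/s; Δx = -7·1 + ½·4·1² = -5 m; v ends -3 m/s.
x(3) = 1 + Σ Δx = -8 m.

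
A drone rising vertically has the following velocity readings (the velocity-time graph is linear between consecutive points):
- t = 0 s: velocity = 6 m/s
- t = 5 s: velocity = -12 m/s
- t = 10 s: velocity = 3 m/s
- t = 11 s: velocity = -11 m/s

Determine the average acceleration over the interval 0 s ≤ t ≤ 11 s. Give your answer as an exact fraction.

-17/11 m/s²

Average acceleration = Δv/Δt = (-11 − 6)/(11 − 0) = -17/11 m/s².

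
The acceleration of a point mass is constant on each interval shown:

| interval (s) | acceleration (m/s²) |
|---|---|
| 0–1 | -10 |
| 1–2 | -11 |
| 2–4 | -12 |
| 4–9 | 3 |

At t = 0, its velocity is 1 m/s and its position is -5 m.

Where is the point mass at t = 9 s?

On each constant-a segment, Δv = aΔt and Δx = v₀Δt + ½aΔt²; chain segment to segment.
0–1 s: v starts 1 m/s; Δx = 1·1 + ½·-10·1² = -4 m; v ends -9 m/s.
1–2 s: v starts -9 m/s; Δx = -9·1 + ½·-11·1² = -14.5 m; v ends -20 m/s.
2–4 s: v starts -20 m/s; Δx = -20·2 + ½·-12·2² = -64 m; v ends -44 m/s.
4–9 s: v starts -44 m/s; Δx = -44·5 + ½·3·5² = -182.5 m; v ends -29 m/s.
x(9) = -5 + Σ Δx = -270 m.

-270 m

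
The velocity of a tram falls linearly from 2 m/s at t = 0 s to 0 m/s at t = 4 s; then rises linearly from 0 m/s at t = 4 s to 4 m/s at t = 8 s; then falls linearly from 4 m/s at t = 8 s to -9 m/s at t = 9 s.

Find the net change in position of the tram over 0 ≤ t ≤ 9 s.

Net displacement equals the area under the velocity-time graph (areas below the axis count negative).
0–4 s: ½(2 + 0)(4) = 4 m
4–8 s: ½(0 + 4)(4) = 8 m
8–9 s: ½(4 + -9)(1) = -2.5 m
Net displacement = 9.5 m

9.5 m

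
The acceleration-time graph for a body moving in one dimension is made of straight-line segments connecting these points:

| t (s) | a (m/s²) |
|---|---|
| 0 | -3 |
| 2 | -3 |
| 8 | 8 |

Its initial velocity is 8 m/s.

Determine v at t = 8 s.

Δv equals the area under the a-t graph; then v = v₀ + Δv.
0–2 s: -3 × 2 = -6 m/s
2–8 s: ½(-3 + 8)(6) = 15 m/s
Δv = 9 m/s, so v(8) = 8 + (9) = 17 m/s.

17 m/s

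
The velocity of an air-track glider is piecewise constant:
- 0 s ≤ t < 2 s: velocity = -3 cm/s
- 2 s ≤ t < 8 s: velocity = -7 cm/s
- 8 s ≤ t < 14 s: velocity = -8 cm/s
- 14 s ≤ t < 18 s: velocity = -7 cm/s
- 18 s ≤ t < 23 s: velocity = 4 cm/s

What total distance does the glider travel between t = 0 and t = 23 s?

144 cm

Total distance travelled is ∫|v| dt — sum the magnitudes of each area piece.
0–2 s: |-3| × 2 = 6 cm
2–8 s: |-7| × 6 = 42 cm
8–14 s: |-8| × 6 = 48 cm
14–18 s: |-7| × 4 = 28 cm
18–23 s: |4| × 5 = 20 cm
Total distance = 144 cm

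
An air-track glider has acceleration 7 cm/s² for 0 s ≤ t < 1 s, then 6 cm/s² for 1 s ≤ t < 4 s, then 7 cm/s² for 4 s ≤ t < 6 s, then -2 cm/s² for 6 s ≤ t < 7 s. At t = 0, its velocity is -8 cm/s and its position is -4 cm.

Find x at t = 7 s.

93.5 cm

On each constant-a segment, Δv = aΔt and Δx = v₀Δt + ½aΔt²; chain segment to segment.
0–1 s: v starts -8 cm/s; Δx = -8·1 + ½·7·1² = -4.5 cm; v ends -1 cm/s.
1–4 s: v starts -1 cm/s; Δx = -1·3 + ½·6·3² = 24 cm; v ends 17 cm/s.
4–6 s: v starts 17 cm/s; Δx = 17·2 + ½·7·2² = 48 cm; v ends 31 cm/s.
6–7 s: v starts 31 cm/s; Δx = 31·1 + ½·-2·1² = 30 cm; v ends 29 cm/s.
x(7) = -4 + Σ Δx = 93.5 cm.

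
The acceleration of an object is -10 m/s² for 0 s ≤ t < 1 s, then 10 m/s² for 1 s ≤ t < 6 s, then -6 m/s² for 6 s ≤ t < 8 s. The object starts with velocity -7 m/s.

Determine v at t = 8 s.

21 m/s

Δv equals the area under the a-t graph; then v = v₀ + Δv.
0–1 s: -10 × 1 = -10 m/s
1–6 s: 10 × 5 = 50 m/s
6–8 s: -6 × 2 = -12 m/s
Δv = 28 m/s, so v(8) = -7 + (28) = 21 m/s.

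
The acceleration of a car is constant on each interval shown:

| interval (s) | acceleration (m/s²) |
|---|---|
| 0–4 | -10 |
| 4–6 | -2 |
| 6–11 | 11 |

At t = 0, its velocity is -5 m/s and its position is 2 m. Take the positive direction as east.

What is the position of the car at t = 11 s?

On each constant-a segment, Δv = aΔt and Δx = v₀Δt + ½aΔt²; chain segment to segment.
0–4 s: v starts -5 m/s; Δx = -5·4 + ½·-10·4² = -100 m; v ends -45 m/s.
4–6 s: v starts -45 m/s; Δx = -45·2 + ½·-2·2² = -94 m; v ends -49 m/s.
6–11 s: v starts -49 m/s; Δx = -49·5 + ½·11·5² = -107.5 m; v ends 6 m/s.
x(11) = 2 + Σ Δx = -299.5 m.

-299.5 m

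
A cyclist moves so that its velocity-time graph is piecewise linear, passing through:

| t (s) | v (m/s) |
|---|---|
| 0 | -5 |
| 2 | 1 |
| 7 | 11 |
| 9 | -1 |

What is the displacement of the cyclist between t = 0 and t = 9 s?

36 m

Displacement is the signed area under the v-t curve.
0–2 s: ½(-5 + 1)(2) = -4 m
2–7 s: ½(1 + 11)(5) = 30 m
7–9 s: ½(11 + -1)(2) = 10 m
Net displacement = 36 m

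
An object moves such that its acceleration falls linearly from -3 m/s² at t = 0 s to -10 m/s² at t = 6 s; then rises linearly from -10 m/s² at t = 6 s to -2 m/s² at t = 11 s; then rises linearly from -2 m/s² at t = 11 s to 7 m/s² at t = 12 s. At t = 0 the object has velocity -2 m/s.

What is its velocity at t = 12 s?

Δv equals the area under the a-t graph; then v = v₀ + Δv.
0–6 s: ½(-3 + -10)(6) = -39 m/s
6–11 s: ½(-10 + -2)(5) = -30 m/s
11–12 s: ½(-2 + 7)(1) = 2.5 m/s
Δv = -66.5 m/s, so v(12) = -2 + (-66.5) = -68.5 m/s.

-68.5 m/s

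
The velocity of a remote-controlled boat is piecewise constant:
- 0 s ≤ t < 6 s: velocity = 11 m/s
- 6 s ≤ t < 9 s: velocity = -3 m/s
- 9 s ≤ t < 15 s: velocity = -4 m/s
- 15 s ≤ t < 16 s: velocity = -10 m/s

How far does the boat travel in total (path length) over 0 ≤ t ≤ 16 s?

Total distance travelled is ∫|v| dt — sum the magnitudes of each area piece.
0–6 s: |11| × 6 = 66 m
6–9 s: |-3| × 3 = 9 m
9–15 s: |-4| × 6 = 24 m
15–16 s: |-10| × 1 = 10 m
Total distance = 109 m

109 m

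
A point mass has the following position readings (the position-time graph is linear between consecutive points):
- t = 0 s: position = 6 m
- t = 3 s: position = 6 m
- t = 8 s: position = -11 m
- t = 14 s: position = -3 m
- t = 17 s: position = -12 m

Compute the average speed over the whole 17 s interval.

2 m/s

Average speed = (total path length)/(elapsed time); on a piecewise-linear x-t graph the path length is Σ|Δx|.
0–3 s: |Δx| = |6 − 6| = 0 m
3–8 s: |Δx| = |-11 − 6| = 17 m
8–14 s: |Δx| = |-3 − -11| = 8 m
14–17 s: |Δx| = |-12 − -3| = 9 m
Total path = 34 m; average speed = 34/17 = 2 m/s.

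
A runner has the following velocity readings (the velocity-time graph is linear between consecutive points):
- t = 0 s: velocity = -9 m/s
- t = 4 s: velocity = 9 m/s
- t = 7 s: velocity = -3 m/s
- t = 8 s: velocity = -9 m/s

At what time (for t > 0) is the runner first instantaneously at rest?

t = 2 s

v changes sign on 0–4 s (from -9 to 9); the graph is linear there, so v = 0 at t = 0 + (9)·(4 − 0)/(9 − -9) = 2 s.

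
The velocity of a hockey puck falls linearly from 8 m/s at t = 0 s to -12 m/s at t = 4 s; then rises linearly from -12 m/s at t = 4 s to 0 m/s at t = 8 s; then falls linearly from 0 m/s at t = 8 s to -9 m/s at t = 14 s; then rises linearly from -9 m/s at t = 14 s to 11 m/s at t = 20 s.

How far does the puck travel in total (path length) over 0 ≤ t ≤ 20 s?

Distance (not displacement) is the total path length: add the absolute areas under v-t.
0–4 s: v = 0 at t = 1.6 s; triangle areas 6.4 + 14.4 = 20.8 m
4–8 s: |½(-12 + 0)(4)| = 24 m
8–14 s: |½(0 + -9)(6)| = 27 m
14–20 s: v = 0 at t = 16.7 s; triangle areas 12.15 + 18.15 = 30.3 m
Total distance = 102.1 m

102.1 m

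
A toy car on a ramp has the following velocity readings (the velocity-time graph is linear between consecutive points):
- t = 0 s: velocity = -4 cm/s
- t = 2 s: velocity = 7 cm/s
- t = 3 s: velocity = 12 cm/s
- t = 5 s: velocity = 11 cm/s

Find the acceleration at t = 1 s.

Acceleration is the slope of the v-t graph on 0–2 s: (7 − -4)/(2 − 0) = 5.5 cm/s².

5.5 cm/s²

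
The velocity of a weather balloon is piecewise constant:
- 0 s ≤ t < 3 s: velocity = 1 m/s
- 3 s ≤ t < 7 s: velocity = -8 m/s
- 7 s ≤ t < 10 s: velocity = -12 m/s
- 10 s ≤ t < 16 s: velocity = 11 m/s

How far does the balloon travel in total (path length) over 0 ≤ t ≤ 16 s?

137 m

Distance (not displacement) is the total path length: add the absolute areas under v-t.
0–3 s: |1| × 3 = 3 m
3–7 s: |-8| × 4 = 32 m
7–10 s: |-12| × 3 = 36 m
10–16 s: |11| × 6 = 66 m
Total distance = 137 m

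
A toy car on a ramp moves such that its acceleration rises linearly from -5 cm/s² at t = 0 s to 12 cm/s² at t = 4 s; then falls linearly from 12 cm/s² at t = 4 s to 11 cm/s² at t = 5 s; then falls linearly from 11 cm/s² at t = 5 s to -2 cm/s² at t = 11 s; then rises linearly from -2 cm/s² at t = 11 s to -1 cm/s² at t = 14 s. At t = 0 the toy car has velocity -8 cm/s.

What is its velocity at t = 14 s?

Δv equals the area under the a-t graph; then v = v₀ + Δv.
0–4 s: ½(-5 + 12)(4) = 14 cm/s
4–5 s: ½(12 + 11)(1) = 11.5 cm/s
5–11 s: ½(11 + -2)(6) = 27 cm/s
11–14 s: ½(-2 + -1)(3) = -4.5 cm/s
Δv = 48 cm/s, so v(14) = -8 + (48) = 40 cm/s.

40 cm/s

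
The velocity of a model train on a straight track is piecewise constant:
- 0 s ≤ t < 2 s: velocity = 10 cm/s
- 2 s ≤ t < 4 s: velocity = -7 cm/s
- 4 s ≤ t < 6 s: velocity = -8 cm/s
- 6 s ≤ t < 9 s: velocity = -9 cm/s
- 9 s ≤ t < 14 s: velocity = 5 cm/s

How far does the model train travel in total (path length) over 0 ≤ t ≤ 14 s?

Distance (not displacement) is the total path length: add the absolute areas under v-t.
0–2 s: |10| × 2 = 20 cm
2–4 s: |-7| × 2 = 14 cm
4–6 s: |-8| × 2 = 16 cm
6–9 s: |-9| × 3 = 27 cm
9–14 s: |5| × 5 = 25 cm
Total distance = 102 cm

102 cm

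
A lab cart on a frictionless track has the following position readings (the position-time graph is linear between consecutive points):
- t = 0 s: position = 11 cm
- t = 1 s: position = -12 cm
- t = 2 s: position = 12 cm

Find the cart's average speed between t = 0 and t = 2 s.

Average speed = (total path length)/(elapsed time); on a piecewise-linear x-t graph the path length is Σ|Δx|.
0–1 s: |Δx| = |-12 − 11| = 23 cm
1–2 s: |Δx| = |12 − -12| = 24 cm
Total path = 47 cm; average speed = 47/2 = 23.5 cm/s.

23.5 cm/s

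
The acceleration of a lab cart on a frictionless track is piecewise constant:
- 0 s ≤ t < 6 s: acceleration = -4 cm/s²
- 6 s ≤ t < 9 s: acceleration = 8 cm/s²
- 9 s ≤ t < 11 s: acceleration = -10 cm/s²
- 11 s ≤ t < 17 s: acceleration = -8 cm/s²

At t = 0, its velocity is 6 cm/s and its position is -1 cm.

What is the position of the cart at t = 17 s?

-291 cm

On each constant-a segment, Δv = aΔt and Δx = v₀Δt + ½aΔt²; chain segment to segment.
0–6 s: v starts 6 cm/s; Δx = 6·6 + ½·-4·6² = -36 cm; v ends -18 cm/s.
6–9 s: v starts -18 cm/s; Δx = -18·3 + ½·8·3² = -18 cm; v ends 6 cm/s.
9–11 s: v starts 6 cm/s; Δx = 6·2 + ½·-10·2² = -8 cm; v ends -14 cm/s.
11–17 s: v starts -14 cm/s; Δx = -14·6 + ½·-8·6² = -228 cm; v ends -62 cm/s.
x(17) = -1 + Σ Δx = -291 cm.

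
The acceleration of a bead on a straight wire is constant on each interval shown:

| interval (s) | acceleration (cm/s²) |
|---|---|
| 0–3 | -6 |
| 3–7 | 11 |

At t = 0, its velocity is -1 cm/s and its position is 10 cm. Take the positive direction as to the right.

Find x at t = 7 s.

-8 cm

On each constant-a segment, Δv = aΔt and Δx = v₀Δt + ½aΔt²; chain segment to segment.
0–3 s: v starts -1 cm/s; Δx = -1·3 + ½·-6·3² = -30 cm; v ends -19 cm/s.
3–7 s: v starts -19 cm/s; Δx = -19·4 + ½·11·4² = 12 cm; v ends 25 cm/s.
x(7) = 10 + Σ Δx = -8 cm.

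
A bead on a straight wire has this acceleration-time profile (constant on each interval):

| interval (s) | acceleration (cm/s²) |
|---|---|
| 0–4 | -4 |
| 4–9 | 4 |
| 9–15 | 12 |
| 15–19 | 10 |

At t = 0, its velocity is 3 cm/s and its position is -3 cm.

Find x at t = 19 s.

On each constant-a segment, Δv = aΔt and Δx = v₀Δt + ½aΔt²; chain segment to segment.
0–4 s: v starts 3 cm/s; Δx = 3·4 + ½·-4·4² = -20 cm; v ends -13 cm/s.
4–9 s: v starts -13 cm/s; Δx = -13·5 + ½·4·5² = -15 cm; v ends 7 cm/s.
9–15 s: v starts 7 cm/s; Δx = 7·6 + ½·12·6² = 258 cm; v ends 79 cm/s.
15–19 s: v starts 79 cm/s; Δx = 79·4 + ½·10·4² = 396 cm; v ends 119 cm/s.
x(19) = -3 + Σ Δx = 616 cm.

616 cm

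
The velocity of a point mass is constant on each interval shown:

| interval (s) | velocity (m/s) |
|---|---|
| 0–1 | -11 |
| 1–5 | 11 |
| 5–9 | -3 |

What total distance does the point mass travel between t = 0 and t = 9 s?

Total distance travelled is ∫|v| dt — sum the magnitudes of each area piece.
0–1 s: |-11| × 1 = 11 m
1–5 s: |11| × 4 = 44 m
5–9 s: |-3| × 4 = 12 m
Total distance = 67 m

67 m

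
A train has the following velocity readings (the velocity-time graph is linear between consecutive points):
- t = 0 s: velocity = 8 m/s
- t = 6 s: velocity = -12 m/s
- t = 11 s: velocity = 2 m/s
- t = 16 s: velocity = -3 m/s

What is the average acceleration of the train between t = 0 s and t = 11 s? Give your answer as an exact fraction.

-6/11 m/s²

Average acceleration = Δv/Δt = (2 − 8)/(11 − 0) = -6/11 m/s².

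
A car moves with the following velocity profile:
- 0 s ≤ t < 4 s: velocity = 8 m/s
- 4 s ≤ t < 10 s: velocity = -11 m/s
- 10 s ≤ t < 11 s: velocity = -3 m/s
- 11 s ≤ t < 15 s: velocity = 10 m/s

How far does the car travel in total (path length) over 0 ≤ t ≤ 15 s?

Distance (not displacement) is the total path length: add the absolute areas under v-t.
0–4 s: |8| × 4 = 32 m
4–10 s: |-11| × 6 = 66 m
10–11 s: |-3| × 1 = 3 m
11–15 s: |10| × 4 = 40 m
Total distance = 141 m

141 m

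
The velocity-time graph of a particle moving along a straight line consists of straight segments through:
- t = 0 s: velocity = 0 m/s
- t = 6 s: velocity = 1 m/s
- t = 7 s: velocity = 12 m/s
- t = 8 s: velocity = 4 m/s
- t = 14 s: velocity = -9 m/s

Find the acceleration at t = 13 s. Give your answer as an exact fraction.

Acceleration is the slope of the v-t graph on 8–14 s: (-9 − 4)/(14 − 8) = -13/6 m/s².

-13/6 m/s²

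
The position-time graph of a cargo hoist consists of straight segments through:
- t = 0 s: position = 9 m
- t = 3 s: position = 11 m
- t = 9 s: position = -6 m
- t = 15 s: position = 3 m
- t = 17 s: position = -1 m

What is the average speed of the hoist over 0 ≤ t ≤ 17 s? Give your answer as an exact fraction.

32/17 m/s

Average speed = (total path length)/(elapsed time); on a piecewise-linear x-t graph the path length is Σ|Δx|.
0–3 s: |Δx| = |11 − 9| = 2 m
3–9 s: |Δx| = |-6 − 11| = 17 m
9–15 s: |Δx| = |3 − -6| = 9 m
15–17 s: |Δx| = |-1 − 3| = 4 m
Total path = 32 m; average speed = 32/17 = 32/17 m/s.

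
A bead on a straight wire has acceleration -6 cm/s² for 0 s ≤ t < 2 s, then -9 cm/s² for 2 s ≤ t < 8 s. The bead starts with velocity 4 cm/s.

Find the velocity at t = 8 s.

-62 cm/s

Δv equals the area under the a-t graph; then v = v₀ + Δv.
0–2 s: -6 × 2 = -12 cm/s
2–8 s: -9 × 6 = -54 cm/s
Δv = -66 cm/s, so v(8) = 4 + (-66) = -62 cm/s.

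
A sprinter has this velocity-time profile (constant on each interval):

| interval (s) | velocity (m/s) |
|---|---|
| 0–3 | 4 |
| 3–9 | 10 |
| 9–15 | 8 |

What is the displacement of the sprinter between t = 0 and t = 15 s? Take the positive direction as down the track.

120 m

Net displacement equals the area under the velocity-time graph (areas below the axis count negative).
0–3 s: 4 × 3 = 12 m
3–9 s: 10 × 6 = 60 m
9–15 s: 8 × 6 = 48 m
Net displacement = 120 m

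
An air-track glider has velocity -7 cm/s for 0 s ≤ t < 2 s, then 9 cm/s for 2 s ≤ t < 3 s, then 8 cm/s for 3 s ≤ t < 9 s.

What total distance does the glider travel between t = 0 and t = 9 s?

Distance (not displacement) is the total path length: add the absolute areas under v-t.
0–2 s: |-7| × 2 = 14 cm
2–3 s: |9| × 1 = 9 cm
3–9 s: |8| × 6 = 48 cm
Total distance = 71 cm

71 cm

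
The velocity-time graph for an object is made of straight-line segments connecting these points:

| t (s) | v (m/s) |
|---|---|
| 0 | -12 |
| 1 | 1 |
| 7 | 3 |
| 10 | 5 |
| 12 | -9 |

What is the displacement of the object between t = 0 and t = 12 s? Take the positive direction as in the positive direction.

Net displacement equals the area under the velocity-time graph (areas below the axis count negative).
0–1 s: ½(-12 + 1)(1) = -5.5 m
1–7 s: ½(1 + 3)(6) = 12 m
7–10 s: ½(3 + 5)(3) = 12 m
10–12 s: ½(5 + -9)(2) = -4 m
Net displacement = 14.5 m

14.5 m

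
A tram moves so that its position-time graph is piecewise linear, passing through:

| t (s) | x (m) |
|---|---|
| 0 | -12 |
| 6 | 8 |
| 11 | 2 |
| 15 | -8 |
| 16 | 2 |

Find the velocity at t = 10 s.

Velocity is the slope of the x-t graph on 6–11 s: (2 − 8)/(11 − 6) = -1.2 m/s.

-1.2 m/s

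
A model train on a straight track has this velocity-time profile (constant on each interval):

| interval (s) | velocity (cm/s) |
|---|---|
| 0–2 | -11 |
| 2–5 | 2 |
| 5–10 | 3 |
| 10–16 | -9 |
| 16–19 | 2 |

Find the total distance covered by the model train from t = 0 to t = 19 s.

Total distance travelled is ∫|v| dt — sum the magnitudes of each area piece.
0–2 s: |-11| × 2 = 22 cm
2–5 s: |2| × 3 = 6 cm
5–10 s: |3| × 5 = 15 cm
10–16 s: |-9| × 6 = 54 cm
16–19 s: |2| × 3 = 6 cm
Total distance = 103 cm

103 cm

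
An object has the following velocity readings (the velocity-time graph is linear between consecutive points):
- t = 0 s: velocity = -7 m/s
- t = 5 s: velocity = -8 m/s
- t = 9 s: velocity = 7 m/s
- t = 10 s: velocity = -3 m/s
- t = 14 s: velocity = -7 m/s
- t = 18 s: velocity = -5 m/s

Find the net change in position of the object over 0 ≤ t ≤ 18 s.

-81.5 m

Displacement is the signed area under the v-t curve.
0–5 s: ½(-7 + -8)(5) = -37.5 m
5–9 s: ½(-8 + 7)(4) = -2 m
9–10 s: ½(7 + -3)(1) = 2 m
10–14 s: ½(-3 + -7)(4) = -20 m
14–18 s: ½(-7 + -5)(4) = -24 m
Net displacement = -81.5 m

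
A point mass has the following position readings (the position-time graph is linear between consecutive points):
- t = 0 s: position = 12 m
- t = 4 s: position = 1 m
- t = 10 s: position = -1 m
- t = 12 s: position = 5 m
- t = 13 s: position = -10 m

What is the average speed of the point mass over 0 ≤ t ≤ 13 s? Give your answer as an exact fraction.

Average speed = (total path length)/(elapsed time); on a piecewise-linear x-t graph the path length is Σ|Δx|.
0–4 s: |Δx| = |1 − 12| = 11 m
4–10 s: |Δx| = |-1 − 1| = 2 m
10–12 s: |Δx| = |5 − -1| = 6 m
12–13 s: |Δx| = |-10 − 5| = 15 m
Total path = 34 m; average speed = 34/13 = 34/13 m/s.

34/13 m/s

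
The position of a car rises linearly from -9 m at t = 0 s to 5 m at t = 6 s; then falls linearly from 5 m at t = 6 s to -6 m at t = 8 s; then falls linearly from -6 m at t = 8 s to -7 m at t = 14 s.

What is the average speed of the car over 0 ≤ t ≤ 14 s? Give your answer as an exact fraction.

Average speed = (total path length)/(elapsed time); on a piecewise-linear x-t graph the path length is Σ|Δx|.
0–6 s: |Δx| = |5 − -9| = 14 m
6–8 s: |Δx| = |-6 − 5| = 11 m
8–14 s: |Δx| = |-7 − -6| = 1 m
Total path = 26 m; average speed = 26/14 = 13/7 m/s.

13/7 m/s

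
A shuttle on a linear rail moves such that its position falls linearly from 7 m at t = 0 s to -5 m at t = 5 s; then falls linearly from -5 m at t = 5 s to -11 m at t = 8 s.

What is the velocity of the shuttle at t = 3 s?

-2.4 m/s

Velocity is the slope of the x-t graph on 0–5 s: (-5 − 7)/(5 − 0) = -2.4 m/s.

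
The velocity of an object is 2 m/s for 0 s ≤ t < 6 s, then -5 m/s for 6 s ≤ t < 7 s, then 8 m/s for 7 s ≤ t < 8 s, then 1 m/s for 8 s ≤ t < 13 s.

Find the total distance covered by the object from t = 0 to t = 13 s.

Distance (not displacement) is the total path length: add the absolute areas under v-t.
0–6 s: |2| × 6 = 12 m
6–7 s: |-5| × 1 = 5 m
7–8 s: |8| × 1 = 8 m
8–13 s: |1| × 5 = 5 m
Total distance = 30 m

30 m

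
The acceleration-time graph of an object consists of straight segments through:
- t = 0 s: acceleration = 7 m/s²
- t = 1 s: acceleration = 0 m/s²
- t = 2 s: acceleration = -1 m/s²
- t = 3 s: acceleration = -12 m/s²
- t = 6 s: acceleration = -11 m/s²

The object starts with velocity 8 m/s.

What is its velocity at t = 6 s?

Δv equals the area under the a-t graph; then v = v₀ + Δv.
0–1 s: ½(7 + 0)(1) = 3.5 m/s
1–2 s: ½(0 + -1)(1) = -0.5 m/s
2–3 s: ½(-1 + -12)(1) = -6.5 m/s
3–6 s: ½(-12 + -11)(3) = -34.5 m/s
Δv = -38 m/s, so v(6) = 8 + (-38) = -30 m/s.

-30 m/s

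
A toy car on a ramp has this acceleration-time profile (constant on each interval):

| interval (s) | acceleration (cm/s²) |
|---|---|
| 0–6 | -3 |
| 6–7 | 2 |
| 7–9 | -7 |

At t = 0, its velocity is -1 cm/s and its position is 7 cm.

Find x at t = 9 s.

-119 cm

On each constant-a segment, Δv = aΔt and Δx = v₀Δt + ½aΔt²; chain segment to segment.
0–6 s: v starts -1 cm/s; Δx = -1·6 + ½·-3·6² = -60 cm; v ends -19 cm/s.
6–7 s: v starts -19 cm/s; Δx = -19·1 + ½·2·1² = -18 cm; v ends -17 cm/s.
7–9 s: v starts -17 cm/s; Δx = -17·2 + ½·-7·2² = -48 cm; v ends -31 cm/s.
x(9) = 7 + Σ Δx = -119 cm.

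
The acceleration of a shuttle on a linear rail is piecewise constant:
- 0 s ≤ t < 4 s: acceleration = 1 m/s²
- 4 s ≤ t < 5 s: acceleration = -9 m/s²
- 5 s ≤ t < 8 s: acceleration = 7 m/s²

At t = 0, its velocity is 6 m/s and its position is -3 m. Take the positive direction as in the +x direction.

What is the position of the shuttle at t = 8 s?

On each constant-a segment, Δv = aΔt and Δx = v₀Δt + ½aΔt²; chain segment to segment.
0–4 s: v starts 6 m/s; Δx = 6·4 + ½·1·4² = 32 m; v ends 10 m/s.
4–5 s: v starts 10 m/s; Δx = 10·1 + ½·-9·1² = 5.5 m; v ends 1 m/s.
5–8 s: v starts 1 m/s; Δx = 1·3 + ½·7·3² = 34.5 m; v ends 22 m/s.
x(8) = -3 + Σ Δx = 69 m.

69 m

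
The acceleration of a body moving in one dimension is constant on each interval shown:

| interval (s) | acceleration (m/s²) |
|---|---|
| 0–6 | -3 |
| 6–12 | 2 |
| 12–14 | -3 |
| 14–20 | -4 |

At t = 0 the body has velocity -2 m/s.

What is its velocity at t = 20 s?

-38 m/s

Δv equals the area under the a-t graph; then v = v₀ + Δv.
0–6 s: -3 × 6 = -18 m/s
6–12 s: 2 × 6 = 12 m/s
12–14 s: -3 × 2 = -6 m/s
14–20 s: -4 × 6 = -24 m/s
Δv = -36 m/s, so v(20) = -2 + (-36) = -38 m/s.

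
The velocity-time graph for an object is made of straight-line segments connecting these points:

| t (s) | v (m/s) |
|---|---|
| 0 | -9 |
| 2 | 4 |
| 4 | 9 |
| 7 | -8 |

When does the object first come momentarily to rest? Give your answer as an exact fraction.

t = 18/13 s

v changes sign on 0–2 s (from -9 to 4); the graph is linear there, so v = 0 at t = 0 + (9)·(2 − 0)/(4 − -9) = 18/13 s.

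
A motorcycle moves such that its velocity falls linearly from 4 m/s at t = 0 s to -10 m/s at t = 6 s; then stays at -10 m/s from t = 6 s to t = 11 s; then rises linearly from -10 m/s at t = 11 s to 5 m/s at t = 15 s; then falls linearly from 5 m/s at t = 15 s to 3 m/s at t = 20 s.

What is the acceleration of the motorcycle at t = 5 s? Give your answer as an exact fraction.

-7/3 m/s²

Acceleration is the slope of the v-t graph on 0–6 s: (-10 − 4)/(6 − 0) = -7/3 m/s².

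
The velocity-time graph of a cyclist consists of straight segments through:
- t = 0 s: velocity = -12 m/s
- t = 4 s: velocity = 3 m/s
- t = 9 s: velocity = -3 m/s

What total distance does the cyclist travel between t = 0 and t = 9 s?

27.9 m

Distance (not displacement) is the total path length: add the absolute areas under v-t.
0–4 s: v = 0 at t = 3.2 s; triangle areas 19.2 + 1.2 = 20.4 m
4–9 s: v = 0 at t = 6.5 s; triangle areas 3.75 + 3.75 = 7.5 m
Total distance = 27.9 m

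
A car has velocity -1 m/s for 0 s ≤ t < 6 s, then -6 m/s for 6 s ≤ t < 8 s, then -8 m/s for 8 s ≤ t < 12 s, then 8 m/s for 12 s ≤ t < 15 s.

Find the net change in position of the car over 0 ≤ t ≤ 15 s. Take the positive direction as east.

Net displacement equals the area under the velocity-time graph (areas below the axis count negative).
0–6 s: -1 × 6 = -6 m
6–8 s: -6 × 2 = -12 m
8–12 s: -8 × 4 = -32 m
12–15 s: 8 × 3 = 24 m
Net displacement = -26 m

-26 m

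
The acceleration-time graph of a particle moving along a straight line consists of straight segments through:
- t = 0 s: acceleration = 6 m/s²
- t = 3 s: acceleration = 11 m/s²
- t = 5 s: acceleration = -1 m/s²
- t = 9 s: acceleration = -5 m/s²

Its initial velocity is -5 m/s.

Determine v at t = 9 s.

18.5 m/s

Δv equals the area under the a-t graph; then v = v₀ + Δv.
0–3 s: ½(6 + 11)(3) = 25.5 m/s
3–5 s: ½(11 + -1)(2) = 10 m/s
5–9 s: ½(-1 + -5)(4) = -12 m/s
Δv = 23.5 m/s, so v(9) = -5 + (23.5) = 18.5 m/s.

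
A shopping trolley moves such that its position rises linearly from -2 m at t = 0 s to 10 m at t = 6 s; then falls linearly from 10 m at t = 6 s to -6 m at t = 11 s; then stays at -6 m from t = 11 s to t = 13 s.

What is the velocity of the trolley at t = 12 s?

0 m/s

Velocity is the slope of the x-t graph on 11–13 s: (-6 − -6)/(13 − 11) = 0 m/s.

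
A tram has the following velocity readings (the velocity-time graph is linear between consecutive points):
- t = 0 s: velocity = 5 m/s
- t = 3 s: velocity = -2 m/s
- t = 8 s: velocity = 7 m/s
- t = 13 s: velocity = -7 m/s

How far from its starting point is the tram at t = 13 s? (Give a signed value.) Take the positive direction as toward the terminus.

Displacement is the signed area under the v-t curve.
0–3 s: ½(5 + -2)(3) = 4.5 m
3–8 s: ½(-2 + 7)(5) = 12.5 m
8–13 s: ½(7 + -7)(5) = 0 m
Net displacement = 17 m

17 m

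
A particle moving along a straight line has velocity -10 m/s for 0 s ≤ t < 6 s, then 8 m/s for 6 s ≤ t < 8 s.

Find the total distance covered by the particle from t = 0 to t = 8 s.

Distance (not displacement) is the total path length: add the absolute areas under v-t.
0–6 s: |-10| × 6 = 60 m
6–8 s: |8| × 2 = 16 m
Total distance = 76 m

76 m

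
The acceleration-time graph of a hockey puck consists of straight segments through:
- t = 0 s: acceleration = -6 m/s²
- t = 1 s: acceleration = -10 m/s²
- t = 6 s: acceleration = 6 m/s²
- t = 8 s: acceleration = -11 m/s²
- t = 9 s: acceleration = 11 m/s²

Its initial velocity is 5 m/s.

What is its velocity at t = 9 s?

Δv equals the area under the a-t graph; then v = v₀ + Δv.
0–1 s: ½(-6 + -10)(1) = -8 m/s
1–6 s: ½(-10 + 6)(5) = -10 m/s
6–8 s: ½(6 + -11)(2) = -5 m/s
8–9 s: ½(-11 + 11)(1) = 0 m/s
Δv = -23 m/s, so v(9) = 5 + (-23) = -18 m/s.

-18 m/s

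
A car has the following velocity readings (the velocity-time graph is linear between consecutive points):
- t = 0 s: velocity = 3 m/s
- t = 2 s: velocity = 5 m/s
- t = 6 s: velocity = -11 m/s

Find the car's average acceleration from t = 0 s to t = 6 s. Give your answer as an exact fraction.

Average acceleration = Δv/Δt = (-11 − 3)/(6 − 0) = -7/3 m/s².

-7/3 m/s²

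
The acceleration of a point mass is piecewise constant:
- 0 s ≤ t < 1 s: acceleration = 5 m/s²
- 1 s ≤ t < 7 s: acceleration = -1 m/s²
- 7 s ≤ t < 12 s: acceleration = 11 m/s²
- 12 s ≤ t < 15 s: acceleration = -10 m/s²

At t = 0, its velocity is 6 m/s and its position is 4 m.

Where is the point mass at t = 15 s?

358 m

On each constant-a segment, Δv = aΔt and Δx = v₀Δt + ½aΔt²; chain segment to segment.
0–1 s: v starts 6 m/s; Δx = 6·1 + ½·5·1² = 8.5 m; v ends 11 m/s.
1–7 s: v starts 11 m/s; Δx = 11·6 + ½·-1·6² = 48 m; v ends 5 m/s.
7–12 s: v starts 5 m/s; Δx = 5·5 + ½·11·5² = 162.5 m; v ends 60 m/s.
12–15 s: v starts 60 m/s; Δx = 60·3 + ½·-10·3² = 135 m; v ends 30 m/s.
x(15) = 4 + Σ Δx = 358 m.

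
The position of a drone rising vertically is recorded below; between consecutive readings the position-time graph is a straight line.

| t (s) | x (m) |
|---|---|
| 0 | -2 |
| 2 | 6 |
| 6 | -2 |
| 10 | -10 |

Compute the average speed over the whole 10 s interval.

Average speed = (total path length)/(elapsed time); on a piecewise-linear x-t graph the path length is Σ|Δx|.
0–2 s: |Δx| = |6 − -2| = 8 m
2–6 s: |Δx| = |-2 − 6| = 8 m
6–10 s: |Δx| = |-10 − -2| = 8 m
Total path = 24 m; average speed = 24/10 = 2.4 m/s.

2.4 m/s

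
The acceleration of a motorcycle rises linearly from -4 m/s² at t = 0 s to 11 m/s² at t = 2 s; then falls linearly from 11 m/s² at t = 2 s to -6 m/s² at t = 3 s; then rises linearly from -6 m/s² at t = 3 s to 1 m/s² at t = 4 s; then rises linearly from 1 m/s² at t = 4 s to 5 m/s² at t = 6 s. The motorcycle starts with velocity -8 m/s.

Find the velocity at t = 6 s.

5 m/s

Δv equals the area under the a-t graph; then v = v₀ + Δv.
0–2 s: ½(-4 + 11)(2) = 7 m/s
2–3 s: ½(11 + -6)(1) = 2.5 m/s
3–4 s: ½(-6 + 1)(1) = -2.5 m/s
4–6 s: ½(1 + 5)(2) = 6 m/s
Δv = 13 m/s, so v(6) = -8 + (13) = 5 m/s.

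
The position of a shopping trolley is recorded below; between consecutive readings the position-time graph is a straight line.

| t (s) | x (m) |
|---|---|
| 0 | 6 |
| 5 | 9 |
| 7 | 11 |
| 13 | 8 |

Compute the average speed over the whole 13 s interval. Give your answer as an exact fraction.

8/13 m/s

Average speed = (total path length)/(elapsed time); on a piecewise-linear x-t graph the path length is Σ|Δx|.
0–5 s: |Δx| = |9 − 6| = 3 m
5–7 s: |Δx| = |11 − 9| = 2 m
7–13 s: |Δx| = |8 − 11| = 3 m
Total path = 8 m; average speed = 8/13 = 8/13 m/s.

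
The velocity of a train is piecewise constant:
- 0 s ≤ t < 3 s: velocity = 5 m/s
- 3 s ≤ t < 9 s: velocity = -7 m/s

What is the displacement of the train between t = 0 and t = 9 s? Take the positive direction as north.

-27 m

Displacement is the signed area under the v-t curve.
0–3 s: 5 × 3 = 15 m
3–9 s: -7 × 6 = -42 m
Net displacement = -27 m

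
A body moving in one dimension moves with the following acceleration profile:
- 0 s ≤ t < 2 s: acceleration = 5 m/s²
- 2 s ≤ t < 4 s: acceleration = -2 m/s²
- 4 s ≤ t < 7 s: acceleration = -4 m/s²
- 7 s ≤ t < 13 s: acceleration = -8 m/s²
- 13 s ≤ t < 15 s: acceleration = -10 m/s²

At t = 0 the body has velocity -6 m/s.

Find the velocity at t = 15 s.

-80 m/s

Δv equals the area under the a-t graph; then v = v₀ + Δv.
0–2 s: 5 × 2 = 10 m/s
2–4 s: -2 × 2 = -4 m/s
4–7 s: -4 × 3 = -12 m/s
7–13 s: -8 × 6 = -48 m/s
13–15 s: -10 × 2 = -20 m/s
Δv = -74 m/s, so v(15) = -6 + (-74) = -80 m/s.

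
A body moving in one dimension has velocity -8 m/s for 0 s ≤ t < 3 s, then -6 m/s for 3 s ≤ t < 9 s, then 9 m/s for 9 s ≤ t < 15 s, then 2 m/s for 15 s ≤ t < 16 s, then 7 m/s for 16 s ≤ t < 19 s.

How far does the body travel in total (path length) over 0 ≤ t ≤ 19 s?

Total distance travelled is ∫|v| dt — sum the magnitudes of each area piece.
0–3 s: |-8| × 3 = 24 m
3–9 s: |-6| × 6 = 36 m
9–15 s: |9| × 6 = 54 m
15–16 s: |2| × 1 = 2 m
16–19 s: |7| × 3 = 21 m
Total distance = 137 m

137 m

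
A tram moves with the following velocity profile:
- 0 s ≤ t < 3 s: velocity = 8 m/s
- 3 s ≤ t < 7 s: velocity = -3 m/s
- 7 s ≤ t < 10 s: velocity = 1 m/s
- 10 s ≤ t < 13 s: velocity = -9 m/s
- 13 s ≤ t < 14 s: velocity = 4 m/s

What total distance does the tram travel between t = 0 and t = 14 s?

70 m

Distance (not displacement) is the total path length: add the absolute areas under v-t.
0–3 s: |8| × 3 = 24 m
3–7 s: |-3| × 4 = 12 m
7–10 s: |1| × 3 = 3 m
10–13 s: |-9| × 3 = 27 m
13–14 s: |4| × 1 = 4 m
Total distance = 70 m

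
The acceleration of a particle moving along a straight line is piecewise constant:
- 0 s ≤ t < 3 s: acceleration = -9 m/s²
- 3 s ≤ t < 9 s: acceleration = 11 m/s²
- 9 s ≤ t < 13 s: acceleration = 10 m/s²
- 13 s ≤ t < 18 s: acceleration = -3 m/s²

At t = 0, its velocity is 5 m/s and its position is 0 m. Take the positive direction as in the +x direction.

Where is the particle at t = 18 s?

679 m

On each constant-a segment, Δv = aΔt and Δx = v₀Δt + ½aΔt²; chain segment to segment.
0–3 s: v starts 5 m/s; Δx = 5·3 + ½·-9·3² = -25.5 m; v ends -22 m/s.
3–9 s: v starts -22 m/s; Δx = -22·6 + ½·11·6² = 66 m; v ends 44 m/s.
9–13 s: v starts 44 m/s; Δx = 44·4 + ½·10·4² = 256 m; v ends 84 m/s.
13–18 s: v starts 84 m/s; Δx = 84·5 + ½·-3·5² = 382.5 m; v ends 69 m/s.
x(18) = 0 + Σ Δx = 679 m.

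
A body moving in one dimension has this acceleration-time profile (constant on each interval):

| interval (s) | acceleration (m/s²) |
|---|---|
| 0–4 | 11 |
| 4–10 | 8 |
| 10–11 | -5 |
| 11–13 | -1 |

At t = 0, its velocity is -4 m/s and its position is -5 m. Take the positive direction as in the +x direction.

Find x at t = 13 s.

On each constant-a segment, Δv = aΔt and Δx = v₀Δt + ½aΔt²; chain segment to segment.
0–4 s: v starts -4 m/s; Δx = -4·4 + ½·11·4² = 72 m; v ends 40 m/s.
4–10 s: v starts 40 m/s; Δx = 40·6 + ½·8·6² = 384 m; v ends 88 m/s.
10–11 s: v starts 88 m/s; Δx = 88·1 + ½·-5·1² = 85.5 m; v ends 83 m/s.
11–13 s: v starts 83 m/s; Δx = 83·2 + ½·-1·2² = 164 m; v ends 81 m/s.
x(13) = -5 + Σ Δx = 700.5 m.

700.5 m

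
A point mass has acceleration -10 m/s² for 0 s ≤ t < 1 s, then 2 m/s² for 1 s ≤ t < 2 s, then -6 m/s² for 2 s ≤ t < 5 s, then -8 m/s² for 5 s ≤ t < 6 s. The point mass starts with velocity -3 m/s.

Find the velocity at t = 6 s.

-37 m/s

Δv equals the area under the a-t graph; then v = v₀ + Δv.
0–1 s: -10 × 1 = -10 m/s
1–2 s: 2 × 1 = 2 m/s
2–5 s: -6 × 3 = -18 m/s
5–6 s: -8 × 1 = -8 m/s
Δv = -34 m/s, so v(6) = -3 + (-34) = -37 m/s.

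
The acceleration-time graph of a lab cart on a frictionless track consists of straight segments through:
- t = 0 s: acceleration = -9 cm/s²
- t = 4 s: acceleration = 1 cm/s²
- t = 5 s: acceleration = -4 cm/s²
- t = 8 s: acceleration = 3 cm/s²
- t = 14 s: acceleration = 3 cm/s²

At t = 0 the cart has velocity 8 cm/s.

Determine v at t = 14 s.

Δv equals the area under the a-t graph; then v = v₀ + Δv.
0–4 s: ½(-9 + 1)(4) = -16 cm/s
4–5 s: ½(1 + -4)(1) = -1.5 cm/s
5–8 s: ½(-4 + 3)(3) = -1.5 cm/s
8–14 s: 3 × 6 = 18 cm/s
Δv = -1 cm/s, so v(14) = 8 + (-1) = 7 cm/s.

7 cm/s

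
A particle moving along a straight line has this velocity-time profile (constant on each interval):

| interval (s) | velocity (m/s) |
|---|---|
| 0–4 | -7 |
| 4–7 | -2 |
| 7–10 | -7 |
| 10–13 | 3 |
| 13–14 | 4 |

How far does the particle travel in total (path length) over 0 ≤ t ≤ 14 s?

Distance (not displacement) is the total path length: add the absolute areas under v-t.
0–4 s: |-7| × 4 = 28 m
4–7 s: |-2| × 3 = 6 m
7–10 s: |-7| × 3 = 21 m
10–13 s: |3| × 3 = 9 m
13–14 s: |4| × 1 = 4 m
Total distance = 68 m

68 m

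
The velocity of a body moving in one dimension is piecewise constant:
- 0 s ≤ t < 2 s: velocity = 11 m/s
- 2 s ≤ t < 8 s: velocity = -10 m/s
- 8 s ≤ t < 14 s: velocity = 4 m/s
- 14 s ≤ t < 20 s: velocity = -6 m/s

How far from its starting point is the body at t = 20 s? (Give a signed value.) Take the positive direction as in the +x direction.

-50 m

Displacement is the signed area under the v-t curve.
0–2 s: 11 × 2 = 22 m
2–8 s: -10 × 6 = -60 m
8–14 s: 4 × 6 = 24 m
14–20 s: -6 × 6 = -36 m
Net displacement = -50 m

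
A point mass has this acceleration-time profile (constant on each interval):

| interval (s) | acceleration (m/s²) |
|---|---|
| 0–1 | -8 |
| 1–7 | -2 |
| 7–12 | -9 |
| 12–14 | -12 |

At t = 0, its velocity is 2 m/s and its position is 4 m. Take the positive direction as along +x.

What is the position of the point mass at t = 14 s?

On each constant-a segment, Δv = aΔt and Δx = v₀Δt + ½aΔt²; chain segment to segment.
0–1 s: v starts 2 m/s; Δx = 2·1 + ½·-8·1² = -2 m; v ends -6 m/s.
1–7 s: v starts -6 m/s; Δx = -6·6 + ½·-2·6² = -72 m; v ends -18 m/s.
7–12 s: v starts -18 m/s; Δx = -18·5 + ½·-9·5² = -202.5 m; v ends -63 m/s.
12–14 s: v starts -63 m/s; Δx = -63·2 + ½·-12·2² = -150 m; v ends -87 m/s.
x(14) = 4 + Σ Δx = -422.5 m.

-422.5 m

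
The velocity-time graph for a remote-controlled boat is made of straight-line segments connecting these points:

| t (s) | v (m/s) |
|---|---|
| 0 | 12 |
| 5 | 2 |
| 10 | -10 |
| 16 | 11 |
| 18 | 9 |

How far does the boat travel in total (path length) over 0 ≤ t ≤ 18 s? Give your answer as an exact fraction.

2273/21 m

Distance (not displacement) is the total path length: add the absolute areas under v-t.
0–5 s: |½(12 + 2)(5)| = 35 m
5–10 s: v = 0 at t = 35/6 s; triangle areas 5/6 + 125/6 = 65/3 m
10–16 s: v = 0 at t = 90/7 s; triangle areas 100/7 + 121/7 = 221/7 m
16–18 s: |½(11 + 9)(2)| = 20 m
Total distance = 2273/21 m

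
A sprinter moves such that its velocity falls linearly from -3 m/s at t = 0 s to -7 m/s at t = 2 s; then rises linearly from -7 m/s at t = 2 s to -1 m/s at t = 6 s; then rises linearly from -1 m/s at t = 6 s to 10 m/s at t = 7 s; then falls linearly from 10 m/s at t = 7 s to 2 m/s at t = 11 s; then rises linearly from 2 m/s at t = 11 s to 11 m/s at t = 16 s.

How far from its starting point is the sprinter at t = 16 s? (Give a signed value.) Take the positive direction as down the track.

35 m

Net displacement equals the area under the velocity-time graph (areas below the axis count negative).
0–2 s: ½(-3 + -7)(2) = -10 m
2–6 s: ½(-7 + -1)(4) = -16 m
6–7 s: ½(-1 + 10)(1) = 4.5 m
7–11 s: ½(10 + 2)(4) = 24 m
11–16 s: ½(2 + 11)(5) = 32.5 m
Net displacement = 35 m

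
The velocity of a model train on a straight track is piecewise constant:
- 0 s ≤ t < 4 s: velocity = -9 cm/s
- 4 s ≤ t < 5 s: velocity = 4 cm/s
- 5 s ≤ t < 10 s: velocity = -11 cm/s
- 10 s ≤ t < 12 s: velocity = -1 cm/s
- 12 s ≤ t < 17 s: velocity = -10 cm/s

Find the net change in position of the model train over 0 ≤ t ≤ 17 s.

Displacement is the signed area under the v-t curve.
0–4 s: -9 × 4 = -36 cm
4–5 s: 4 × 1 = 4 cm
5–10 s: -11 × 5 = -55 cm
10–12 s: -1 × 2 = -2 cm
12–17 s: -10 × 5 = -50 cm
Net displacement = -139 cm

-139 cm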